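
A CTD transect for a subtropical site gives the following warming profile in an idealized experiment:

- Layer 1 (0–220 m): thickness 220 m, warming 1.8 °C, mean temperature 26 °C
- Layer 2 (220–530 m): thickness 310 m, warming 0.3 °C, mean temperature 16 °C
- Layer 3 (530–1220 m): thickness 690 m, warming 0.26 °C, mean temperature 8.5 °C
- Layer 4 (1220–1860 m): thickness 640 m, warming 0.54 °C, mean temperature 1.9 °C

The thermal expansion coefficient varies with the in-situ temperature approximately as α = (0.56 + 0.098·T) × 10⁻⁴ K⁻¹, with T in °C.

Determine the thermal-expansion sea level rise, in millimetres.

Layer 1: α = (0.56 + 0.098×26)×10⁻⁴ = 3.108×10⁻⁴ K⁻¹
Layer 2: α = (0.56 + 0.098×16)×10⁻⁴ = 2.128×10⁻⁴ K⁻¹
Layer 3: α = (0.56 + 0.098×8.5)×10⁻⁴ = 1.393×10⁻⁴ K⁻¹
Layer 4: α = (0.56 + 0.098×1.9)×10⁻⁴ = 0.7462×10⁻⁴ K⁻¹
0–220 m: 1.8 × 220 × 3.108×10⁻⁴ = 0.1230768 m
220–530 m: 0.3 × 310 × 2.128×10⁻⁴ = 0.0197904 m
1.393×10⁻⁴ × 0.26 × 690 = 0.02499042 m
0.7462×10⁻⁴ × 640 × 0.54 = 0.025788672 m
Δh = 0.1230768 + 0.0197904 + 0.02499042 + 0.025788672 = 0.193646292 m

194 mm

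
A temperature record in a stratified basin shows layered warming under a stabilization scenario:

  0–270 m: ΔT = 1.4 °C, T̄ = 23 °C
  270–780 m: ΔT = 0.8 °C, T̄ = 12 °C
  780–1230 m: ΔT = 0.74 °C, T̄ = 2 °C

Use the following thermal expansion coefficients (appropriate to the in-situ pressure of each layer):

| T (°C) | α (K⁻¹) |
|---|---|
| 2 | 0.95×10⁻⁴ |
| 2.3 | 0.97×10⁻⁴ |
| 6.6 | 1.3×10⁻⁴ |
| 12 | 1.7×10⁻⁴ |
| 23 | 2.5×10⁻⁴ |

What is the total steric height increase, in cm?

20 cm of thermosteric rise

Layer 1 at 23 °C → α = 2.5×10⁻⁴ K⁻¹
Layer 2 at 12 °C → α = 1.7×10⁻⁴ K⁻¹
Layer 3 at 2 °C → α = 0.95×10⁻⁴ K⁻¹
1.4 × 2.5×10⁻⁴ × 270 = 0.09450 m
1.7×10⁻⁴ × 0.8 × 510 = 0.06936 m
0.74 × 450 × 0.95×10⁻⁴ = 0.031635 m
Δh = 0.09450 + 0.06936 + 0.031635 = 0.195495 m ≈ 20 cm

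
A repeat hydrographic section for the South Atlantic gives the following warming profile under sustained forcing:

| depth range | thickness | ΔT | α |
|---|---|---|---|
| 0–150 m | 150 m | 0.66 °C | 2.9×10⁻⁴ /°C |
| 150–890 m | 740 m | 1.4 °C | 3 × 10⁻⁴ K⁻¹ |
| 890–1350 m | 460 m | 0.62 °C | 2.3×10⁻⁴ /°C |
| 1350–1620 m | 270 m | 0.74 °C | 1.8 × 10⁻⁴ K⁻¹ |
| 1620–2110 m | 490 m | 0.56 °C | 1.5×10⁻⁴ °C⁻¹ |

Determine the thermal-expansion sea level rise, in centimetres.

0–150 m: 0.66 × 150 × 2.9×10⁻⁴ = 0.02871 m
150–890 m: 740 × 1.4 × 3×10⁻⁴ = 0.31080 m
2.3×10⁻⁴ × 0.62 × 460 = 0.065596 m
1350–1620 m: 0.74 × 270 × 1.8×10⁻⁴ = 0.035964 m
1620–2110 m: 1.5×10⁻⁴ × 0.56 × 490 = 0.04116 m
Δh = 0.02871 + 0.31080 + 0.065596 + 0.035964 + 0.04116 = 0.48223 m

Δh = 48 cm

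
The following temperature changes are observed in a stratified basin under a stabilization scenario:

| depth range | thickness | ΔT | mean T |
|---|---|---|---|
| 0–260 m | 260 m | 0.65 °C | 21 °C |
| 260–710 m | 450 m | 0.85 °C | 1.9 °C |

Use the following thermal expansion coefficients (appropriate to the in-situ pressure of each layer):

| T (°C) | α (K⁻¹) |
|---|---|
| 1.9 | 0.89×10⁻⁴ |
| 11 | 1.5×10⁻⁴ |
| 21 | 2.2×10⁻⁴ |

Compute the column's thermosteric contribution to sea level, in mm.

Δh = 71.2 mm

Layer 1 at 21 °C → α = 2.2×10⁻⁴ K⁻¹
Layer 2 at 1.9 °C → α = 0.89×10⁻⁴ K⁻¹
0.65 × 260 × 2.2×10⁻⁴ = 0.03718 m
0.89×10⁻⁴ × 0.85 × 450 = 0.0340425 m
Δh = 0.03718 + 0.0340425 = 0.0712225 m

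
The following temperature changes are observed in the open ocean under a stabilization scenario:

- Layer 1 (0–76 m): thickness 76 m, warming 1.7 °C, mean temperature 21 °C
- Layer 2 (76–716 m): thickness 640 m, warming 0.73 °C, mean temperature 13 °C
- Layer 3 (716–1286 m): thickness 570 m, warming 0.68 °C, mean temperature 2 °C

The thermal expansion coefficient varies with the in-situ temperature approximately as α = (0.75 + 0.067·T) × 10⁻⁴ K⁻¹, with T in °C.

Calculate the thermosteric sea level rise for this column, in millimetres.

Δh ≈ 138 mm

Layer 1: α = (0.75 + 0.067×21)×10⁻⁴ = 2.157×10⁻⁴ K⁻¹
Layer 2: α = (0.75 + 0.067×13)×10⁻⁴ = 1.621×10⁻⁴ K⁻¹
Layer 3: α = (0.75 + 0.067×2)×10⁻⁴ = 0.884×10⁻⁴ K⁻¹
2.157×10⁻⁴ × 1.7 × 76 = 0.02786844 m
76–716 m: 1.621×10⁻⁴ × 640 × 0.73 = 0.07573312 m
716–1286 m: 0.68 × 570 × 0.884×10⁻⁴ = 0.03426384 m
Δh = 0.02786844 + 0.07573312 + 0.03426384 = 0.1378654 m ≈ 138 mm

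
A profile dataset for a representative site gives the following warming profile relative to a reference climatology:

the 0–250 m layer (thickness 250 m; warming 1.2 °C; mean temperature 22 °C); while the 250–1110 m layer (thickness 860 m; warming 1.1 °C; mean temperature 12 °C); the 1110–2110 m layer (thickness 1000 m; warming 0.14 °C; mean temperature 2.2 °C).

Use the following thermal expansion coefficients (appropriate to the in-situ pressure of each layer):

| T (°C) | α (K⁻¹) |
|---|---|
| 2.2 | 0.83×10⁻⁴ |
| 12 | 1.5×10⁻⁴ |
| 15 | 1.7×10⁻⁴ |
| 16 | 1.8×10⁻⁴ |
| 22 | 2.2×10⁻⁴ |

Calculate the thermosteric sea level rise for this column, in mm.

Layer 1 at 22 °C → α = 2.2×10⁻⁴ K⁻¹
Layer 2 at 12 °C → α = 1.5×10⁻⁴ K⁻¹
Layer 3 at 2.2 °C → α = 0.83×10⁻⁴ K⁻¹
0–250 m: 2.2×10⁻⁴ × 1.2 × 250 = 0.06600 m
Layer 2: 1.1 × 1.5×10⁻⁴ × 860 = 0.14190 m
1110–2110 m: 0.83×10⁻⁴ × 0.14 × 1000 = 0.01162 m
Δh = 0.06600 + 0.14190 + 0.01162 = 0.21952 m ≈ 220 mm

Δh ≈ 220 mm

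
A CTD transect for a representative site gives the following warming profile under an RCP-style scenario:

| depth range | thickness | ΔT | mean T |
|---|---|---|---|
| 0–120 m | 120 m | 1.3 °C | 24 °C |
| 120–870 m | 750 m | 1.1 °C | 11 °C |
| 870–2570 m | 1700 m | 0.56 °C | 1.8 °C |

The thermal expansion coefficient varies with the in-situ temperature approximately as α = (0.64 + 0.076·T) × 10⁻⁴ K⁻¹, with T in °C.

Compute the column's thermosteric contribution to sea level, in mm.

Layer 1: α = (0.64 + 0.076×24)×10⁻⁴ = 2.464×10⁻⁴ K⁻¹
Layer 2: α = (0.64 + 0.076×11)×10⁻⁴ = 1.476×10⁻⁴ K⁻¹
Layer 3: α = (0.64 + 0.076×1.8)×10⁻⁴ = 0.7768×10⁻⁴ K⁻¹
2.464×10⁻⁴ × 120 × 1.3 = 0.0384384 m
120–870 m: 1.1 × 1.476×10⁻⁴ × 750 = 0.12177 m
0.56 × 0.7768×10⁻⁴ × 1700 = 0.07395136 m
Δh = 0.0384384 + 0.12177 + 0.07395136 = 0.23415976 m ≈ 230 mm

230 mm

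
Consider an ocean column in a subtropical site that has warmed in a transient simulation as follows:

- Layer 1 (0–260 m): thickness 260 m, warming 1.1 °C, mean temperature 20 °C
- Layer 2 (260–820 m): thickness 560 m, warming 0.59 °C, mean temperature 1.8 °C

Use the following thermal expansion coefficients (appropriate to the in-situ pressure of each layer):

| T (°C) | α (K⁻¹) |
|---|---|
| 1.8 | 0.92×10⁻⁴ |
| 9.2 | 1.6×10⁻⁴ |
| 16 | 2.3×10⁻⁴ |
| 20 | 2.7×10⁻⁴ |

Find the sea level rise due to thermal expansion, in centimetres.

10.8 cm of thermosteric rise

Layer 1 at 20 °C → α = 2.7×10⁻⁴ K⁻¹
Layer 2 at 1.8 °C → α = 0.92×10⁻⁴ K⁻¹
0–260 m: 2.7×10⁻⁴ × 1.1 × 260 = 0.07722 m
Layer 2: 0.92×10⁻⁴ × 0.59 × 560 = 0.0303968 m
Δh = 0.07722 + 0.0303968 = 0.1076168 m ≈ 10.8 cm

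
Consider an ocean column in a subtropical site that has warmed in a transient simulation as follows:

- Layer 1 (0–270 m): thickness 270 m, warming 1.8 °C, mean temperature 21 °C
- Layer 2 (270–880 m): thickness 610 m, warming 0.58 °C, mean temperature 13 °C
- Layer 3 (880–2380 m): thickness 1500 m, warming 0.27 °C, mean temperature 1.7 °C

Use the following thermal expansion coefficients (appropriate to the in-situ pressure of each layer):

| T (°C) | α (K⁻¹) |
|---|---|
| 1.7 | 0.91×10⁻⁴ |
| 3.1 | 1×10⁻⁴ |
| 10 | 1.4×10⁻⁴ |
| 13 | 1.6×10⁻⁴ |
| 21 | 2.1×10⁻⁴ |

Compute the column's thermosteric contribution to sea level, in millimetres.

196 mm of thermosteric rise

Layer 1 at 21 °C → α = 2.1×10⁻⁴ K⁻¹
Layer 2 at 13 °C → α = 1.6×10⁻⁴ K⁻¹
Layer 3 at 1.7 °C → α = 0.91×10⁻⁴ K⁻¹
Layer 1: 2.1×10⁻⁴ × 270 × 1.8 = 0.10206 m
610 × 0.58 × 1.6×10⁻⁴ = 0.056608 m
Layer 3: 0.27 × 1500 × 0.91×10⁻⁴ = 0.036855 m
Δh = 0.10206 + 0.056608 + 0.036855 = 0.195523 m ≈ 196 mm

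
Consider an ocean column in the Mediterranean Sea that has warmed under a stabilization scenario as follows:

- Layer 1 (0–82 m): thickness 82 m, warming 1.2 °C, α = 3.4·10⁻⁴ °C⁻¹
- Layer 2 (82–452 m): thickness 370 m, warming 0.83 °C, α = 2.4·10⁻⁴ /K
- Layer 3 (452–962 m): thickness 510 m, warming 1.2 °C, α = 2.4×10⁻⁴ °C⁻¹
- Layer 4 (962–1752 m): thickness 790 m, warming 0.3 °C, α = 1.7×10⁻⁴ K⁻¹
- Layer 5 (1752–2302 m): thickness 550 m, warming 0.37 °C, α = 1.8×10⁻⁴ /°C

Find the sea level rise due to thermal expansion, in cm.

Δh = 33.1 cm

Layer 1: 82 × 3.4×10⁻⁴ × 1.2 = 0.033456 m
Layer 2: 2.4×10⁻⁴ × 370 × 0.83 = 0.073704 m
Layer 3: 510 × 2.4×10⁻⁴ × 1.2 = 0.14688 m
962–1752 m: 0.3 × 790 × 1.7×10⁻⁴ = 0.04029 m
Layer 5: 550 × 0.37 × 1.8×10⁻⁴ = 0.03663 m
Δh = 0.033456 + 0.073704 + 0.14688 + 0.04029 + 0.03663 = 0.33096 m ≈ 33.1 cm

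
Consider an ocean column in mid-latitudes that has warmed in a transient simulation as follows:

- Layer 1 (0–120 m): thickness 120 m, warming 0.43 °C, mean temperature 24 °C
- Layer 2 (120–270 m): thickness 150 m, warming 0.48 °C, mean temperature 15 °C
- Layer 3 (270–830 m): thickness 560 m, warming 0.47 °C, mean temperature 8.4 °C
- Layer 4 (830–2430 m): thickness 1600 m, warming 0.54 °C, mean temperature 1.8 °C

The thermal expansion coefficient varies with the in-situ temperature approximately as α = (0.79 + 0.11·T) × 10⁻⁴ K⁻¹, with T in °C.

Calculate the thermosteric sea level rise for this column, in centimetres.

Layer 1: α = (0.79 + 0.11×24)×10⁻⁴ = 3.43×10⁻⁴ K⁻¹
Layer 2: α = (0.79 + 0.11×15)×10⁻⁴ = 2.44×10⁻⁴ K⁻¹
Layer 3: α = (0.79 + 0.11×8.4)×10⁻⁴ = 1.714×10⁻⁴ K⁻¹
Layer 4: α = (0.79 + 0.11×1.8)×10⁻⁴ = 0.988×10⁻⁴ K⁻¹
Layer 1: 3.43×10⁻⁴ × 120 × 0.43 = 0.0176988 m
120–270 m: 0.48 × 2.44×10⁻⁴ × 150 = 0.017568 m
Layer 3: 1.714×10⁻⁴ × 0.47 × 560 = 0.04511248 m
830–2430 m: 0.988×10⁻⁴ × 0.54 × 1600 = 0.0853632 m
Δh = 0.0176988 + 0.017568 + 0.04511248 + 0.0853632 = 0.16574248 m ≈ 17 cm

Δh = 17 cm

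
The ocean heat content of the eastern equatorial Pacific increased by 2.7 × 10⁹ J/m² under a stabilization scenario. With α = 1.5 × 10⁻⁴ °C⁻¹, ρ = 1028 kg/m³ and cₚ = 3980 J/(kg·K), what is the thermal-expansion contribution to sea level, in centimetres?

Δh = 9.90 cm

Δh = αQ/(ρcₚ) = 1.5×10⁻⁴ × 2.7×10⁹ / (1028 × 3980) ≈ 0.098987 m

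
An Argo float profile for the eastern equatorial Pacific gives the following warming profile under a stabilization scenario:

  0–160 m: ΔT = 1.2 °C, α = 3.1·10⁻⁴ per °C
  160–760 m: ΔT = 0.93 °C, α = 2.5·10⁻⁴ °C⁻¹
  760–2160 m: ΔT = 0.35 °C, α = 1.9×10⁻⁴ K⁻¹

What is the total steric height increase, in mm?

3.1×10⁻⁴ × 1.2 × 160 = 0.05952 m
Layer 2: 2.5×10⁻⁴ × 600 × 0.93 = 0.13950 m
0.35 × 1.9×10⁻⁴ × 1400 = 0.09310 m
Δh = 0.05952 + 0.13950 + 0.09310 = 0.29212 m ≈ 292 mm

292 mm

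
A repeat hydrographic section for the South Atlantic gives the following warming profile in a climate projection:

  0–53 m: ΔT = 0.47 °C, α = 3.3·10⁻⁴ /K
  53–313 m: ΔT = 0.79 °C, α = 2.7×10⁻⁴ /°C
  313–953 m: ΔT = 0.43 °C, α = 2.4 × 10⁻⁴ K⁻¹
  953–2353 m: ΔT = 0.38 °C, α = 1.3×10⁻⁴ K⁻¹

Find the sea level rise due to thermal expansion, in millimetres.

Δh = 199 mm

0–53 m: 53 × 3.3×10⁻⁴ × 0.47 = 0.0082203 m
53–313 m: 2.7×10⁻⁴ × 0.79 × 260 = 0.055458 m
313–953 m: 2.4×10⁻⁴ × 640 × 0.43 = 0.066048 m
953–2353 m: 1.3×10⁻⁴ × 1400 × 0.38 = 0.06916 m
Δh = 0.0082203 + 0.055458 + 0.066048 + 0.06916 = 0.1988863 m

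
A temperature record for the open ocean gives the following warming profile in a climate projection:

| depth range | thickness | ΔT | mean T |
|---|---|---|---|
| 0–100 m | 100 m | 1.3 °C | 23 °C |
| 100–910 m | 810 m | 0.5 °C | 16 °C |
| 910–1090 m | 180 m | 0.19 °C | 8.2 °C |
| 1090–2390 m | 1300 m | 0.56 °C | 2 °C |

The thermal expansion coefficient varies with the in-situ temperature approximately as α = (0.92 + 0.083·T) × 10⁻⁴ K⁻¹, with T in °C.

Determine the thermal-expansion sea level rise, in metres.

Δh ≈ 0.212 m

Layer 1: α = (0.92 + 0.083×23)×10⁻⁴ = 2.829×10⁻⁴ K⁻¹
Layer 2: α = (0.92 + 0.083×16)×10⁻⁴ = 2.248×10⁻⁴ K⁻¹
Layer 3: α = (0.92 + 0.083×8.2)×10⁻⁴ = 1.6006×10⁻⁴ K⁻¹
Layer 4: α = (0.92 + 0.083×2)×10⁻⁴ = 1.086×10⁻⁴ K⁻¹
0–100 m: 100 × 2.829×10⁻⁴ × 1.3 = 0.036777 m
Layer 2: 0.5 × 810 × 2.248×10⁻⁴ = 0.091044 m
Layer 3: 180 × 0.19 × 1.6006×10⁻⁴ = 0.005474052 m
0.56 × 1300 × 1.086×10⁻⁴ = 0.0790608 m
Δh = 0.036777 + 0.091044 + 0.005474052 + 0.0790608 = 0.212355852 m ≈ 0.212 m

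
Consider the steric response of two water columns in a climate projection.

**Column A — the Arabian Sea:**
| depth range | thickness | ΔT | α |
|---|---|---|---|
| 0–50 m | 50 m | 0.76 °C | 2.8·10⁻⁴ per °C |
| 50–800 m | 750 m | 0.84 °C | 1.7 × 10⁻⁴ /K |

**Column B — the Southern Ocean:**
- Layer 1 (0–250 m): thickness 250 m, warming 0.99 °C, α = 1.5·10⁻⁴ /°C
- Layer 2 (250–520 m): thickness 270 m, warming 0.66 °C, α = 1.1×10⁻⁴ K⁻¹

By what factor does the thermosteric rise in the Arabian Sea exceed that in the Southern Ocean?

a factor of 2.08

A 0.76 × 50 × 2.8×10⁻⁴ = 0.01064 m
A Layer 2: 1.7×10⁻⁴ × 0.84 × 750 = 0.10710 m
A total: 0.11774 m
B 250 × 0.99 × 1.5×10⁻⁴ = 0.037125 m
B Layer 2: 270 × 0.66 × 1.1×10⁻⁴ = 0.019602 m
B total: 0.056727 m
Ratio: 0.11774 / 0.056727 ≈ 2.076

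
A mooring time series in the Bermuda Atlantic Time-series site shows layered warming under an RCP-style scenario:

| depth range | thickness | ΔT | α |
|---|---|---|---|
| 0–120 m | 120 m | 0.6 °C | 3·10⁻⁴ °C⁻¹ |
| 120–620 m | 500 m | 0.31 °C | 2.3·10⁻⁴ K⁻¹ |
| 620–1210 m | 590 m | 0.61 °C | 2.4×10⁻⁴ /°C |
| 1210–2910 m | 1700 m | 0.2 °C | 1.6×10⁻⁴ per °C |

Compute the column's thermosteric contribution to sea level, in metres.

0.198 m of thermosteric rise

0–120 m: 3×10⁻⁴ × 0.6 × 120 = 0.02160 m
120–620 m: 0.31 × 2.3×10⁻⁴ × 500 = 0.03565 m
0.61 × 2.4×10⁻⁴ × 590 = 0.086376 m
Layer 4: 0.2 × 1.6×10⁻⁴ × 1700 = 0.05440 m
Δh = 0.02160 + 0.03565 + 0.086376 + 0.05440 = 0.198026 m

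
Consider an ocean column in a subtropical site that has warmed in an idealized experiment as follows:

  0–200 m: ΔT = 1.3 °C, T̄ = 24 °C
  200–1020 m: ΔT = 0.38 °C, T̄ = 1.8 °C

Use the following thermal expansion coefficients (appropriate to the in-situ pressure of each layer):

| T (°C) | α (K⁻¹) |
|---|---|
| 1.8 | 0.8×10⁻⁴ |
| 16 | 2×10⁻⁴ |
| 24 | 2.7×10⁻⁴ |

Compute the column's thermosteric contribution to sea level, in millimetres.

95 mm

Layer 1 at 24 °C → α = 2.7×10⁻⁴ K⁻¹
Layer 2 at 1.8 °C → α = 0.8×10⁻⁴ K⁻¹
Layer 1: 200 × 2.7×10⁻⁴ × 1.3 = 0.07020 m
820 × 0.38 × 0.8×10⁻⁴ = 0.024928 m
Δh = 0.07020 + 0.024928 = 0.095128 m ≈ 95 mm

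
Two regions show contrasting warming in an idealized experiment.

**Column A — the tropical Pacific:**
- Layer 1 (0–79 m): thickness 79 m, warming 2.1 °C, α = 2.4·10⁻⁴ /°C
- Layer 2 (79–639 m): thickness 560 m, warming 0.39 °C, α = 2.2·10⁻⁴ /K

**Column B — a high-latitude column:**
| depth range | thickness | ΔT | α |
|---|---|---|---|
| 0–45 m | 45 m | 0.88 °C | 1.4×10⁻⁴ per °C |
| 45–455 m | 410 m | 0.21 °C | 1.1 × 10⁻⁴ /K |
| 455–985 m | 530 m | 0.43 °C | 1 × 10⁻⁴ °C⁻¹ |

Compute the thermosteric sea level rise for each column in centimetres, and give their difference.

A 0–79 m: 2.1 × 79 × 2.4×10⁻⁴ = 0.039816 m
A 560 × 0.39 × 2.2×10⁻⁴ = 0.048048 m
A total: 0.087864 m
B Layer 1: 1.4×10⁻⁴ × 0.88 × 45 = 0.005544 m
B Layer 2: 410 × 1.1×10⁻⁴ × 0.21 = 0.009471 m
B Layer 3: 1×10⁻⁴ × 530 × 0.43 = 0.02279 m
B total: 0.037805 m
Difference: 0.087864 − 0.037805 = 0.050059 m

Δh_A ≈ 8.8 cm, Δh_B ≈ 3.8 cm; difference ≈ 5.0 cm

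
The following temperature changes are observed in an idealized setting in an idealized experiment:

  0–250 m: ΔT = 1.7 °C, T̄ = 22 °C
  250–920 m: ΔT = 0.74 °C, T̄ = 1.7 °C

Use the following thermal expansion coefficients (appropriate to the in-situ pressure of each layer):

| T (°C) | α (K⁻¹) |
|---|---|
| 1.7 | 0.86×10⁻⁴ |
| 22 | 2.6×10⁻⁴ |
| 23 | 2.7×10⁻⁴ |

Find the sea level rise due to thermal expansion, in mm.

150 mm

Layer 1 at 22 °C → α = 2.6×10⁻⁴ K⁻¹
Layer 2 at 1.7 °C → α = 0.86×10⁻⁴ K⁻¹
0–250 m: 1.7 × 250 × 2.6×10⁻⁴ = 0.11050 m
250–920 m: 0.86×10⁻⁴ × 670 × 0.74 = 0.0426388 m
Δh = 0.11050 + 0.0426388 = 0.1531388 m ≈ 150 mm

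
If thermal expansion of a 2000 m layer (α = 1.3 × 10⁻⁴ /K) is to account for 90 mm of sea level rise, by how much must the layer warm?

ΔT = Δh/(αH) = 0.09 / (1.3×10⁻⁴ × 2000) ≈ 0.3462 °C

about 0.346 °C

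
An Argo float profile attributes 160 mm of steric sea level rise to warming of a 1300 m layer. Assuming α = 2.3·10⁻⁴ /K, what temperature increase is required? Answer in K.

about 0.535 K

ΔT = Δh/(αH) = 0.16 / (2.3×10⁻⁴ × 1300) ≈ 0.5351 K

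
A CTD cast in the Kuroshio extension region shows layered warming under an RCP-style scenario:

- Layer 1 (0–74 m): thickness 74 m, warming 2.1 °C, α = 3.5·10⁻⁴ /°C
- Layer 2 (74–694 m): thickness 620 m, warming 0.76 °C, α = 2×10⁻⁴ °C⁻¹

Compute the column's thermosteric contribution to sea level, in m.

0.149 m

2.1 × 3.5×10⁻⁴ × 74 = 0.05439 m
74–694 m: 2×10⁻⁴ × 0.76 × 620 = 0.09424 m
Δh = 0.05439 + 0.09424 = 0.14863 m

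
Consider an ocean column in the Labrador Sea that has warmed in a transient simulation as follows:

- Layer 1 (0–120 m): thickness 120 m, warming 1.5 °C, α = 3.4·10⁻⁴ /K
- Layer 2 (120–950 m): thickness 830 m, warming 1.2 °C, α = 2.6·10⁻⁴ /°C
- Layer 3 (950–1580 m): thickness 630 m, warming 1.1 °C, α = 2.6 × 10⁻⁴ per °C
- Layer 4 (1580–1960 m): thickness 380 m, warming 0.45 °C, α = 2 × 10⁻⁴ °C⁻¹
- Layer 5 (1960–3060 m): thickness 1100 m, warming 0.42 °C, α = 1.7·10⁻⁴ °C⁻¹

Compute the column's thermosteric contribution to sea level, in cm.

3.4×10⁻⁴ × 1.5 × 120 = 0.06120 m
Layer 2: 1.2 × 830 × 2.6×10⁻⁴ = 0.25896 m
Layer 3: 630 × 2.6×10⁻⁴ × 1.1 = 0.18018 m
1580–1960 m: 380 × 0.45 × 2×10⁻⁴ = 0.03420 m
Layer 5: 0.42 × 1100 × 1.7×10⁻⁴ = 0.07854 m
Δh = 0.06120 + 0.25896 + 0.18018 + 0.03420 + 0.07854 = 0.61308 m

61.3 cm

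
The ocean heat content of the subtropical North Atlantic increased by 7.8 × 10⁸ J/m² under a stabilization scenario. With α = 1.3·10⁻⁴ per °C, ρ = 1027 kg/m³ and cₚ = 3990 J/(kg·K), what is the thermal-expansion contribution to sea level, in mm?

about 25 mm

Δh = αQ/(ρcₚ) = 1.3×10⁻⁴ × 7.8×10⁸ / (1027 × 3990) ≈ 0.024745 m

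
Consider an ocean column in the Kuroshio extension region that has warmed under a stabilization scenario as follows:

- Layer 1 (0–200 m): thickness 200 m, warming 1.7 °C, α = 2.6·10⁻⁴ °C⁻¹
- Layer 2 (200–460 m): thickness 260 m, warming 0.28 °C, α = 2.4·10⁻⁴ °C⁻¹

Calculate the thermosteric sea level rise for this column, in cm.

Δh ≈ 11 cm

200 × 1.7 × 2.6×10⁻⁴ = 0.08840 m
Layer 2: 260 × 0.28 × 2.4×10⁻⁴ = 0.017472 m
Δh = 0.08840 + 0.017472 = 0.105872 m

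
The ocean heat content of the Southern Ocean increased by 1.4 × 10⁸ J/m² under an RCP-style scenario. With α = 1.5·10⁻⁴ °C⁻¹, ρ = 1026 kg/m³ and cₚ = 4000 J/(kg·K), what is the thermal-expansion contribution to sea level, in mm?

Δh = αQ/(ρcₚ) = 1.5×10⁻⁴ × 1.4×10⁸ / (1026 × 4000) ≈ 0.005117 m

Δh ≈ 5.1 mm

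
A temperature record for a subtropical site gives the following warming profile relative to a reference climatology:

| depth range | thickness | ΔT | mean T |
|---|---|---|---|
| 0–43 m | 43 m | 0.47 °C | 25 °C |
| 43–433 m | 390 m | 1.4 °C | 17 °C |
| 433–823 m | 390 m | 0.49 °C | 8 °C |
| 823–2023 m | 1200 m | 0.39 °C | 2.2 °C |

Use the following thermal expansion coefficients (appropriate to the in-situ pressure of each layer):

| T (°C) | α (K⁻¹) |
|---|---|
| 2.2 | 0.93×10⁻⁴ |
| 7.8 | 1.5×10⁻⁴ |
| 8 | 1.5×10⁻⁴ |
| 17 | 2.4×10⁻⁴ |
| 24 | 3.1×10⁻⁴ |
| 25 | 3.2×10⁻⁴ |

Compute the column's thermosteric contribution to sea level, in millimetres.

Δh ≈ 210 mm

Layer 1 at 25 °C → α = 3.2×10⁻⁴ K⁻¹
Layer 2 at 17 °C → α = 2.4×10⁻⁴ K⁻¹
Layer 3 at 8 °C → α = 1.5×10⁻⁴ K⁻¹
Layer 4 at 2.2 °C → α = 0.93×10⁻⁴ K⁻¹
0.47 × 43 × 3.2×10⁻⁴ = 0.0064672 m
2.4×10⁻⁴ × 1.4 × 390 = 0.13104 m
Layer 3: 390 × 0.49 × 1.5×10⁻⁴ = 0.028665 m
823–2023 m: 0.39 × 1200 × 0.93×10⁻⁴ = 0.043524 m
Δh = 0.0064672 + 0.13104 + 0.028665 + 0.043524 = 0.2096962 m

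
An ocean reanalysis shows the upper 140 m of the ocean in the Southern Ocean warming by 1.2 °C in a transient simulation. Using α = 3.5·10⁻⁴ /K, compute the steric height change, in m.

0.0588 m of thermosteric rise

Δh = αΔT·H = 3.5×10⁻⁴ × 1.2 × 140 = 0.05880 m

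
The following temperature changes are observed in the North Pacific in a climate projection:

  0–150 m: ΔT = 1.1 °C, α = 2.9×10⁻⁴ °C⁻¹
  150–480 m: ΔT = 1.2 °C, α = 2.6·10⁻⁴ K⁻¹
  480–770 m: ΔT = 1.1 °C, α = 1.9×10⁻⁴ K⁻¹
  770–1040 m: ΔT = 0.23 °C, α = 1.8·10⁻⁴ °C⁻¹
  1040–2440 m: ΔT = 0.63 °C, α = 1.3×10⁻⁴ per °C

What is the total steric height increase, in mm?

1.1 × 2.9×10⁻⁴ × 150 = 0.04785 m
150–480 m: 1.2 × 2.6×10⁻⁴ × 330 = 0.10296 m
480–770 m: 1.9×10⁻⁴ × 290 × 1.1 = 0.06061 m
270 × 1.8×10⁻⁴ × 0.23 = 0.011178 m
0.63 × 1400 × 1.3×10⁻⁴ = 0.11466 m
Δh = 0.04785 + 0.10296 + 0.06061 + 0.011178 + 0.11466 = 0.337258 m

337 mm of thermosteric rise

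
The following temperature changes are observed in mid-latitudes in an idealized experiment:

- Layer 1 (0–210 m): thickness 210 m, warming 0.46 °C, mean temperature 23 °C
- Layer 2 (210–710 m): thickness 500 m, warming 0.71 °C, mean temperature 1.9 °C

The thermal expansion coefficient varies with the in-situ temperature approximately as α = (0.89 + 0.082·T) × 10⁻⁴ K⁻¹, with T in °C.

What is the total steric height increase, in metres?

about 0.0639 m

Layer 1: α = (0.89 + 0.082×23)×10⁻⁴ = 2.776×10⁻⁴ K⁻¹
Layer 2: α = (0.89 + 0.082×1.9)×10⁻⁴ = 1.0458×10⁻⁴ K⁻¹
0.46 × 210 × 2.776×10⁻⁴ = 0.02681616 m
Layer 2: 0.71 × 1.0458×10⁻⁴ × 500 = 0.0371259 m
Δh = 0.02681616 + 0.0371259 = 0.06394206 m ≈ 0.0639 m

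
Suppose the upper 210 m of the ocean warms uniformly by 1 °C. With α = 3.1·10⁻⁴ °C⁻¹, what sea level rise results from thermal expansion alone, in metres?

Δh = αΔT·H = 3.1×10⁻⁴ × 1 × 210 = 0.06510 m

about 0.0651 m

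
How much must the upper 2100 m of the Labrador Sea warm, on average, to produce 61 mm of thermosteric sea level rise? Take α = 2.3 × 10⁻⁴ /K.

ΔT = Δh/(αH) = 0.061 / (2.3×10⁻⁴ × 2100) ≈ 0.1263 K

0.126 K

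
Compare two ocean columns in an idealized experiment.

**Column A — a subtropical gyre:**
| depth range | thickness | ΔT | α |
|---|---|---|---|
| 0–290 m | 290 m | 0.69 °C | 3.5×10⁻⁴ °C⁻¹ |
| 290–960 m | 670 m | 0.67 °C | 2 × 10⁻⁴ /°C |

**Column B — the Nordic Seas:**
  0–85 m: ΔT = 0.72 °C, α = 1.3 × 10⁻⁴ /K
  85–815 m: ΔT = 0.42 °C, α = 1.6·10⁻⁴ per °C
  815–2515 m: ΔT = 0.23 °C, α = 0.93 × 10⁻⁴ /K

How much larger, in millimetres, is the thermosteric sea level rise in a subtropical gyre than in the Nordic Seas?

66.4 mm larger

A 0–290 m: 290 × 0.69 × 3.5×10⁻⁴ = 0.070035 m
A 290–960 m: 0.67 × 2×10⁻⁴ × 670 = 0.08978 m
A total: 0.159815 m
B 0–85 m: 85 × 1.3×10⁻⁴ × 0.72 = 0.007956 m
B Layer 2: 730 × 0.42 × 1.6×10⁻⁴ = 0.049056 m
B 815–2515 m: 1700 × 0.23 × 0.93×10⁻⁴ = 0.036363 m
B total: 0.093375 m
Difference: 0.159815 − 0.093375 = 0.06644 m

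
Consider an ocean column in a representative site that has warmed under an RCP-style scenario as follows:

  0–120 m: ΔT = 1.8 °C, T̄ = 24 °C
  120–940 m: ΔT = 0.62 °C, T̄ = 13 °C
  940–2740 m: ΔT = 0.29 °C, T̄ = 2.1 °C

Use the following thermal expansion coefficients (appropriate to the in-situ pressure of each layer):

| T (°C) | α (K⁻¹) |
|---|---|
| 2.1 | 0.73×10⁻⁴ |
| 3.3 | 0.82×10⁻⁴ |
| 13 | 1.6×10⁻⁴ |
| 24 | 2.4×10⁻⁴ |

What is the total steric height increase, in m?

0.171 m

Layer 1 at 24 °C → α = 2.4×10⁻⁴ K⁻¹
Layer 2 at 13 °C → α = 1.6×10⁻⁴ K⁻¹
Layer 3 at 2.1 °C → α = 0.73×10⁻⁴ K⁻¹
2.4×10⁻⁴ × 1.8 × 120 = 0.05184 m
Layer 2: 820 × 1.6×10⁻⁴ × 0.62 = 0.081344 m
0.73×10⁻⁴ × 0.29 × 1800 = 0.038106 m
Δh = 0.05184 + 0.081344 + 0.038106 = 0.17129 m ≈ 0.171 m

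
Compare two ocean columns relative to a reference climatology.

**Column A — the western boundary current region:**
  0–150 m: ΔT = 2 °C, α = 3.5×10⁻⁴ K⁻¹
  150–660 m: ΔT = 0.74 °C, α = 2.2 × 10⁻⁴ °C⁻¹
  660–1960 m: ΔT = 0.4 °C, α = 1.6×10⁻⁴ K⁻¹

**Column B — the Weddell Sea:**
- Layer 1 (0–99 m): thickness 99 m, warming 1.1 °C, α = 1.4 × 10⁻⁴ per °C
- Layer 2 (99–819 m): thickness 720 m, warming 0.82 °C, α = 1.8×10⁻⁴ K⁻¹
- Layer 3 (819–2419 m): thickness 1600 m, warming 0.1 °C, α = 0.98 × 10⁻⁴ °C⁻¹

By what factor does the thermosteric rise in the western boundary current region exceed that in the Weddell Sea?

A Layer 1: 150 × 3.5×10⁻⁴ × 2 = 0.10500 m
A 0.74 × 510 × 2.2×10⁻⁴ = 0.083028 m
A Layer 3: 0.4 × 1300 × 1.6×10⁻⁴ = 0.08320 m
A total: 0.271228 m
B 0–99 m: 99 × 1.1 × 1.4×10⁻⁴ = 0.015246 m
B Layer 2: 0.82 × 720 × 1.8×10⁻⁴ = 0.106272 m
B 0.1 × 1600 × 0.98×10⁻⁴ = 0.01568 m
B total: 0.137198 m
Ratio: 0.271228 / 0.137198 ≈ 1.977

1.98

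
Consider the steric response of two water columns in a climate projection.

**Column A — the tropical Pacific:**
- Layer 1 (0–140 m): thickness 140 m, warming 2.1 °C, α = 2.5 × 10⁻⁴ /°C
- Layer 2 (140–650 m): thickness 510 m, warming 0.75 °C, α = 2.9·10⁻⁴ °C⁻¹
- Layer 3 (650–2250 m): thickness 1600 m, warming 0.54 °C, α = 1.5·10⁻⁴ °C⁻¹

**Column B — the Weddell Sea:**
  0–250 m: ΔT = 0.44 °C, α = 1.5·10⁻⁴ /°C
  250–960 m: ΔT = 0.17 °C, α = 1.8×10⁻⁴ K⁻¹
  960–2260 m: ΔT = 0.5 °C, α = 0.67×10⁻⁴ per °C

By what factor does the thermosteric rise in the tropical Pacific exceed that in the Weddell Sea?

A 140 × 2.1 × 2.5×10⁻⁴ = 0.07350 m
A 510 × 2.9×10⁻⁴ × 0.75 = 0.110925 m
A Layer 3: 1600 × 0.54 × 1.5×10⁻⁴ = 0.12960 m
A total: 0.314025 m
B 0–250 m: 250 × 1.5×10⁻⁴ × 0.44 = 0.01650 m
B Layer 2: 1.8×10⁻⁴ × 0.17 × 710 = 0.021726 m
B 1300 × 0.5 × 0.67×10⁻⁴ = 0.04355 m
B total: 0.081776 m
Ratio: 0.314025 / 0.081776 ≈ 3.840

3.8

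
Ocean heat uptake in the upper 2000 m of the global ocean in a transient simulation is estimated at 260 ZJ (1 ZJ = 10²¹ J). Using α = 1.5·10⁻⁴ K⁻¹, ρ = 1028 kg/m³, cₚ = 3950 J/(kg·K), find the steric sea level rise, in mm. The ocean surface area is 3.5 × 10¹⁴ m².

Per unit area: Q = 260×10²¹ / (3.5×10¹⁴) ≈ 7.429×10⁸ J/m²
Δh = αQ/(ρcₚ) = 1.5×10⁻⁴ × 7.429×10⁸ / (1028 × 3950) ≈ 0.027443 m

27.4 mm of thermosteric rise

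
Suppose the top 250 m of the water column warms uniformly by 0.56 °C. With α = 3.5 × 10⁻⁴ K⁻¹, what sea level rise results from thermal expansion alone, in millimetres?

Δh = αΔT·H = 3.5×10⁻⁴ × 0.56 × 250 = 0.04900 m

Δh ≈ 49.0 mm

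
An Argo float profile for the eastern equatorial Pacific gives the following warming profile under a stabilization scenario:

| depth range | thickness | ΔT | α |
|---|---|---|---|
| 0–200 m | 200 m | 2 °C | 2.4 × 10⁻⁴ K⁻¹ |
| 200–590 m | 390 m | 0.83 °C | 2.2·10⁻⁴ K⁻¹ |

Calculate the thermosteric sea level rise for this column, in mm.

2.4×10⁻⁴ × 2 × 200 = 0.09600 m
200–590 m: 2.2×10⁻⁴ × 390 × 0.83 = 0.071214 m
Δh = 0.09600 + 0.071214 = 0.167214 m

about 167 mm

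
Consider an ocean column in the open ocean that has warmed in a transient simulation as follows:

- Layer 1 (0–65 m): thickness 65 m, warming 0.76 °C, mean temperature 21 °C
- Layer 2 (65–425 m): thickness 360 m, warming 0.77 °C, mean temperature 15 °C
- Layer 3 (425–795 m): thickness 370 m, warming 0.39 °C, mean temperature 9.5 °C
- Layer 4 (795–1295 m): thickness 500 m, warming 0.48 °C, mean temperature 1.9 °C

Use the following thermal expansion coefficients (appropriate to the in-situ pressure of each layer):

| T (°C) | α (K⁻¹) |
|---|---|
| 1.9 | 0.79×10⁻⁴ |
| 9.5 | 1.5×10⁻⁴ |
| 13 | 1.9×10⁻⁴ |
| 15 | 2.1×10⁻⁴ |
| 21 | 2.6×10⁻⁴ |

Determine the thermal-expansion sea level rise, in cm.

about 11 cm

Layer 1 at 21 °C → α = 2.6×10⁻⁴ K⁻¹
Layer 2 at 15 °C → α = 2.1×10⁻⁴ K⁻¹
Layer 3 at 9.5 °C → α = 1.5×10⁻⁴ K⁻¹
Layer 4 at 1.9 °C → α = 0.79×10⁻⁴ K⁻¹
2.6×10⁻⁴ × 65 × 0.76 = 0.012844 m
2.1×10⁻⁴ × 0.77 × 360 = 0.058212 m
Layer 3: 1.5×10⁻⁴ × 370 × 0.39 = 0.021645 m
Layer 4: 0.48 × 0.79×10⁻⁴ × 500 = 0.01896 m
Δh = 0.012844 + 0.058212 + 0.021645 + 0.01896 = 0.111661 m ≈ 11 cm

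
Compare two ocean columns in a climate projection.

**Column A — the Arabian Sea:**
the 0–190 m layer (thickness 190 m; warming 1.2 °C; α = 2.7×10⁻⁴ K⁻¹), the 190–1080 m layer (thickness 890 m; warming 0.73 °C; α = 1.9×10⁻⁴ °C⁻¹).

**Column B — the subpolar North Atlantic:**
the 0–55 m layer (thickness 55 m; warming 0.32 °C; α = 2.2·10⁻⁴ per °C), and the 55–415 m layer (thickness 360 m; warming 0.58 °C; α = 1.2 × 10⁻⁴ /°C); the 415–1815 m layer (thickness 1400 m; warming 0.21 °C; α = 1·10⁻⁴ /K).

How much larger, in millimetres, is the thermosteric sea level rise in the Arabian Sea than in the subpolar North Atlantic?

Δh_A − Δh_B ≈ 130 mm

A Layer 1: 2.7×10⁻⁴ × 1.2 × 190 = 0.06156 m
A 890 × 1.9×10⁻⁴ × 0.73 = 0.123443 m
A total: 0.185003 m
B Layer 1: 2.2×10⁻⁴ × 55 × 0.32 = 0.003872 m
B 55–415 m: 1.2×10⁻⁴ × 0.58 × 360 = 0.025056 m
B Layer 3: 1×10⁻⁴ × 0.21 × 1400 = 0.02940 m
B total: 0.058328 m
Difference: 0.185003 − 0.058328 = 0.126675 m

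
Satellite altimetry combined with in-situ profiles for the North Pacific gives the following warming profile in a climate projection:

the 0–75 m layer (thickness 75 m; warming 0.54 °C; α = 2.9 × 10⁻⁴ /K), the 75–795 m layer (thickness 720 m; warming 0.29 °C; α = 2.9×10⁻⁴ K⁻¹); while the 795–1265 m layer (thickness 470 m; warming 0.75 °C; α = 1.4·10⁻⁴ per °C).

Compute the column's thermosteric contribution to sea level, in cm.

12.2 cm

0–75 m: 2.9×10⁻⁴ × 75 × 0.54 = 0.011745 m
720 × 0.29 × 2.9×10⁻⁴ = 0.060552 m
795–1265 m: 0.75 × 470 × 1.4×10⁻⁴ = 0.04935 m
Δh = 0.011745 + 0.060552 + 0.04935 = 0.121647 m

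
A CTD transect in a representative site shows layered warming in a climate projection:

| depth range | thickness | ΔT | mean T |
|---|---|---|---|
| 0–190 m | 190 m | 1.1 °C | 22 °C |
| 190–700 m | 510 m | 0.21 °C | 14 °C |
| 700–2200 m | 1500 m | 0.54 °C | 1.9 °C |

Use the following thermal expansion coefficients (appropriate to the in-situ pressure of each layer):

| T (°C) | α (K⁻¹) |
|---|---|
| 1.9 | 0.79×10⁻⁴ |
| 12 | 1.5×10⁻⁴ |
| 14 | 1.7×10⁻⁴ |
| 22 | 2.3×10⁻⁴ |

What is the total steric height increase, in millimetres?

Δh = 130 mm

Layer 1 at 22 °C → α = 2.3×10⁻⁴ K⁻¹
Layer 2 at 14 °C → α = 1.7×10⁻⁴ K⁻¹
Layer 3 at 1.9 °C → α = 0.79×10⁻⁴ K⁻¹
2.3×10⁻⁴ × 1.1 × 190 = 0.04807 m
190–700 m: 1.7×10⁻⁴ × 510 × 0.21 = 0.018207 m
Layer 3: 0.79×10⁻⁴ × 1500 × 0.54 = 0.06399 m
Δh = 0.04807 + 0.018207 + 0.06399 = 0.130267 m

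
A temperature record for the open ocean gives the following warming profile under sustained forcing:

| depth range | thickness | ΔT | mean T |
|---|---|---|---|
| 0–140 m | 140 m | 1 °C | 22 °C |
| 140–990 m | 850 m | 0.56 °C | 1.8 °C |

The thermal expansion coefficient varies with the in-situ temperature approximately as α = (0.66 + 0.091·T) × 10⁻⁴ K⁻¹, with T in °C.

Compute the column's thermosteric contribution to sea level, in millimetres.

76 mm of thermosteric rise

Layer 1: α = (0.66 + 0.091×22)×10⁻⁴ = 2.662×10⁻⁴ K⁻¹
Layer 2: α = (0.66 + 0.091×1.8)×10⁻⁴ = 0.8238×10⁻⁴ K⁻¹
0–140 m: 2.662×10⁻⁴ × 1 × 140 = 0.037268 m
Layer 2: 850 × 0.56 × 0.8238×10⁻⁴ = 0.03921288 m
Δh = 0.037268 + 0.03921288 = 0.07648088 m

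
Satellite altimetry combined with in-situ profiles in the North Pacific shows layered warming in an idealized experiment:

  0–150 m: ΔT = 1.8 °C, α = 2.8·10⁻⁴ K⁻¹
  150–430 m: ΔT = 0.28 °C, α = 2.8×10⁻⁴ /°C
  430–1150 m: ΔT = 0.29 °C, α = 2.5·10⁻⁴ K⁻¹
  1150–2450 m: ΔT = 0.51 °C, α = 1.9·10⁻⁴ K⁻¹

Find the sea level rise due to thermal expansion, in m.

2.8×10⁻⁴ × 150 × 1.8 = 0.07560 m
Layer 2: 280 × 0.28 × 2.8×10⁻⁴ = 0.021952 m
Layer 3: 2.5×10⁻⁴ × 720 × 0.29 = 0.05220 m
1.9×10⁻⁴ × 0.51 × 1300 = 0.12597 m
Δh = 0.07560 + 0.021952 + 0.05220 + 0.12597 = 0.275722 m ≈ 0.28 m

Δh = 0.28 m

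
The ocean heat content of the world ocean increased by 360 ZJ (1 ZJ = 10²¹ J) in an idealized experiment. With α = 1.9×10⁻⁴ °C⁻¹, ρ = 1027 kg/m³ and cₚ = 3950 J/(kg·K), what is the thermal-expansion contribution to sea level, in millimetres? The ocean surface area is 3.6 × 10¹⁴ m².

Δh ≈ 46.8 mm

Per unit area: Q = 360×10²¹ / (3.6×10¹⁴) = 1×10⁹ J/m²
Δh = αQ/(ρcₚ) = 1.9×10⁻⁴ × 1×10⁹ / (1027 × 3950) ≈ 0.046837 m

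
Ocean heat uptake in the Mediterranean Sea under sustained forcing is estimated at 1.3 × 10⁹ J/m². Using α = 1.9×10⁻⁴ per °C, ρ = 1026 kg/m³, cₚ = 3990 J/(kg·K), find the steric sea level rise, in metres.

Δh ≈ 0.0603 m

Δh = αQ/(ρcₚ) = 1.9×10⁻⁴ × 1.3×10⁹ / (1026 × 3990) ≈ 0.060336 m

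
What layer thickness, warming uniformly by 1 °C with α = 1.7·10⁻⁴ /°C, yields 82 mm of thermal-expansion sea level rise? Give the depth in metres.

482 m

H = Δh/(αΔT) = 0.082 / (1.7×10⁻⁴ × 1) ≈ 482.4 m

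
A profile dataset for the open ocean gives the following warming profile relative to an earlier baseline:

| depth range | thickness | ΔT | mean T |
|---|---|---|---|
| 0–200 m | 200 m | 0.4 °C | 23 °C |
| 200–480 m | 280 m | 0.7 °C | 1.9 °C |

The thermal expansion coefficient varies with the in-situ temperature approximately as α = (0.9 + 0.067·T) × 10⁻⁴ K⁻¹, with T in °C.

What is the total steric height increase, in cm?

Layer 1: α = (0.9 + 0.067×23)×10⁻⁴ = 2.441×10⁻⁴ K⁻¹
Layer 2: α = (0.9 + 0.067×1.9)×10⁻⁴ = 1.0273×10⁻⁴ K⁻¹
Layer 1: 2.441×10⁻⁴ × 0.4 × 200 = 0.019528 m
200–480 m: 0.7 × 280 × 1.0273×10⁻⁴ = 0.02013508 m
Δh = 0.019528 + 0.02013508 = 0.03966308 m

Δh ≈ 3.97 cm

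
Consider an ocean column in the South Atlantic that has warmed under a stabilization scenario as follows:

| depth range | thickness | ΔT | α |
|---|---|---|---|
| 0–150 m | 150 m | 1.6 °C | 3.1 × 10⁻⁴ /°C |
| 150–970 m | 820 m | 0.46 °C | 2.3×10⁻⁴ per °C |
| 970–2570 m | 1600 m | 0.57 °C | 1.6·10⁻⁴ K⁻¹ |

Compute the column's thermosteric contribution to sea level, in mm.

Layer 1: 3.1×10⁻⁴ × 1.6 × 150 = 0.07440 m
Layer 2: 820 × 2.3×10⁻⁴ × 0.46 = 0.086756 m
1.6×10⁻⁴ × 0.57 × 1600 = 0.14592 m
Δh = 0.07440 + 0.086756 + 0.14592 = 0.307076 m

Δh = 307 mm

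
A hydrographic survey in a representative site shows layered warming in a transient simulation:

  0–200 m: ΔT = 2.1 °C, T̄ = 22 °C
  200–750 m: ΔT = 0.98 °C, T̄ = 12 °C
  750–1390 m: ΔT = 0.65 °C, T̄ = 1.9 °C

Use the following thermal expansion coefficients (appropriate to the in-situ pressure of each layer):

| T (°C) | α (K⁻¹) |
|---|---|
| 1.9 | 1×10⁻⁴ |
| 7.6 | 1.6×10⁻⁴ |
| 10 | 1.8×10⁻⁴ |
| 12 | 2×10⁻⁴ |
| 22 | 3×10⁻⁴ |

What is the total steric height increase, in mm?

275 mm of thermosteric rise

Layer 1 at 22 °C → α = 3×10⁻⁴ K⁻¹
Layer 2 at 12 °C → α = 2×10⁻⁴ K⁻¹
Layer 3 at 1.9 °C → α = 1×10⁻⁴ K⁻¹
0–200 m: 2.1 × 200 × 3×10⁻⁴ = 0.12600 m
200–750 m: 0.98 × 2×10⁻⁴ × 550 = 0.10780 m
750–1390 m: 0.65 × 640 × 1×10⁻⁴ = 0.04160 m
Δh = 0.12600 + 0.10780 + 0.04160 = 0.27540 m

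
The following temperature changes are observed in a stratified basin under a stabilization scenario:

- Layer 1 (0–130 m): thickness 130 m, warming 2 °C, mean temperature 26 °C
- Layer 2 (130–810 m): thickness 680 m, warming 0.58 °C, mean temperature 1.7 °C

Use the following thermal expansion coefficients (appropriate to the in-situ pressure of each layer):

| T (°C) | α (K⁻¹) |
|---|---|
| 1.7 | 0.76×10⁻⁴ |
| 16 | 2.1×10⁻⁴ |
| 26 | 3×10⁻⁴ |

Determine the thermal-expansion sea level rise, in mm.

Layer 1 at 26 °C → α = 3×10⁻⁴ K⁻¹
Layer 2 at 1.7 °C → α = 0.76×10⁻⁴ K⁻¹
Layer 1: 2 × 130 × 3×10⁻⁴ = 0.07800 m
Layer 2: 0.58 × 680 × 0.76×10⁻⁴ = 0.0299744 m
Δh = 0.07800 + 0.0299744 = 0.1079744 m ≈ 108 mm

108 mm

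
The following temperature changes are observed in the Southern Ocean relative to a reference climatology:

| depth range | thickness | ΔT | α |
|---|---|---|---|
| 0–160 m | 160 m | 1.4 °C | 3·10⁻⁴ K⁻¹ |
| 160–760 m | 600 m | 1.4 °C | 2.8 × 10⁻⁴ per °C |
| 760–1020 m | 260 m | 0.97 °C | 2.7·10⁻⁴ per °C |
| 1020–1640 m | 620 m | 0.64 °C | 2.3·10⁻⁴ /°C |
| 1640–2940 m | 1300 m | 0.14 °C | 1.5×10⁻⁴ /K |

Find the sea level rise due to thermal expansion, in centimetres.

1.4 × 160 × 3×10⁻⁴ = 0.06720 m
160–760 m: 1.4 × 2.8×10⁻⁴ × 600 = 0.23520 m
Layer 3: 260 × 2.7×10⁻⁴ × 0.97 = 0.068094 m
Layer 4: 620 × 0.64 × 2.3×10⁻⁴ = 0.091264 m
Layer 5: 1.5×10⁻⁴ × 0.14 × 1300 = 0.02730 m
Δh = 0.06720 + 0.23520 + 0.068094 + 0.091264 + 0.02730 = 0.489058 m

48.9 cm of thermosteric rise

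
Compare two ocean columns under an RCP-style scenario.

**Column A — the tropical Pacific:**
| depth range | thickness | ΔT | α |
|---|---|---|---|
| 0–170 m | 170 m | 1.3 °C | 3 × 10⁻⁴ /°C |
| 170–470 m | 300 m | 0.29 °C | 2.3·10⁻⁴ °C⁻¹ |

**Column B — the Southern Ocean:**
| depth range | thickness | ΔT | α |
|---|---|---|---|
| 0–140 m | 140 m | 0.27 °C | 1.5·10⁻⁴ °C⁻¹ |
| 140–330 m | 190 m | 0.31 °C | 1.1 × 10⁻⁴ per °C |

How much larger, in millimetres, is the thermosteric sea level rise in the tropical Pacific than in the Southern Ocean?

A 3×10⁻⁴ × 170 × 1.3 = 0.06630 m
A Layer 2: 2.3×10⁻⁴ × 300 × 0.29 = 0.02001 m
A total: 0.08631 m
B 0–140 m: 140 × 1.5×10⁻⁴ × 0.27 = 0.00567 m
B 0.31 × 190 × 1.1×10⁻⁴ = 0.006479 m
B total: 0.012149 m
Difference: 0.08631 − 0.012149 = 0.074161 m

74.2 mm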